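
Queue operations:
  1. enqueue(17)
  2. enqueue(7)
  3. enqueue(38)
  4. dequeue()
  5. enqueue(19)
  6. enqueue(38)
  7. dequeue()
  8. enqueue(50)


enqueue(17) -> [17]
enqueue(7) -> [17, 7]
enqueue(38) -> [17, 7, 38]
dequeue()->17, [7, 38]
enqueue(19) -> [7, 38, 19]
enqueue(38) -> [7, 38, 19, 38]
dequeue()->7, [38, 19, 38]
enqueue(50) -> [38, 19, 38, 50]

Final queue: [38, 19, 38, 50]


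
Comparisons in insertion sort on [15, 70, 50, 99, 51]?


Algorithm: insertion sort
Input: [15, 70, 50, 99, 51]
Sorted: [15, 50, 51, 70, 99]

7


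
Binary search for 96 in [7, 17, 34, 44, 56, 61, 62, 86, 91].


Step 1: lo=0, hi=8, mid=4, val=56
Step 2: lo=5, hi=8, mid=6, val=62
Step 3: lo=7, hi=8, mid=7, val=86
Step 4: lo=8, hi=8, mid=8, val=91

Not found


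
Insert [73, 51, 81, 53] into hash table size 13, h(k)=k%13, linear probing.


Insert 73: h=8 -> slot 8
Insert 51: h=12 -> slot 12
Insert 81: h=3 -> slot 3
Insert 53: h=1 -> slot 1

Table: [None, 53, None, 81, None, None, None, None, 73, None, None, None, 51]


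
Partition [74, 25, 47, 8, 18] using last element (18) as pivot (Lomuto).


Pivot: 18
  8 <= 18: swap -> [8, 25, 47, 74, 18]
Place pivot at 1: [8, 18, 47, 74, 25]

Partitioned: [8, 18, 47, 74, 25]


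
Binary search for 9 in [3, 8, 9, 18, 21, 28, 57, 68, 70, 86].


Step 1: lo=0, hi=9, mid=4, val=21
Step 2: lo=0, hi=3, mid=1, val=8
Step 3: lo=2, hi=3, mid=2, val=9

Found at index 2


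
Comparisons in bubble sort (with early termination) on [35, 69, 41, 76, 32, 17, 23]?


Algorithm: bubble sort (with early termination)
Input: [35, 69, 41, 76, 32, 17, 23]
Sorted: [17, 23, 32, 35, 41, 69, 76]

21


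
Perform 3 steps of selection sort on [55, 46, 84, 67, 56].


Initial: [55, 46, 84, 67, 56]
Step 1: min=46 at 1
  Swap: [46, 55, 84, 67, 56]
Step 2: min=55 at 1
  Swap: [46, 55, 84, 67, 56]
Step 3: min=56 at 4
  Swap: [46, 55, 56, 67, 84]

After 3 steps: [46, 55, 56, 67, 84]


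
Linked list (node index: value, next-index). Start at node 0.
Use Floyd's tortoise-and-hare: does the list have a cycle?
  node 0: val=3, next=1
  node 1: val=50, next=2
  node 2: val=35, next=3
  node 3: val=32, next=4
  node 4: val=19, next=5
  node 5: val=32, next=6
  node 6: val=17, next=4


Floyd's tortoise (slow, +1) and hare (fast, +2):
  init: slow=0, fast=0
  step 1: slow=1, fast=2
  step 2: slow=2, fast=4
  step 3: slow=3, fast=6
  step 4: slow=4, fast=5
  step 5: slow=5, fast=4
  step 6: slow=6, fast=6
  slow == fast at node 6: cycle detected

Cycle: yes


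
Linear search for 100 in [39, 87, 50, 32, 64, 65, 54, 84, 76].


i=0: 39!=100
i=1: 87!=100
i=2: 50!=100
i=3: 32!=100
i=4: 64!=100
i=5: 65!=100
i=6: 54!=100
i=7: 84!=100
i=8: 76!=100

Not found, 9 comps


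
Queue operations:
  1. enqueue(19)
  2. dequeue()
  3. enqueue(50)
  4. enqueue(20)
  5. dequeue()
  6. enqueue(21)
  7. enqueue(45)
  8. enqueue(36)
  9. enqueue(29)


enqueue(19) -> [19]
dequeue()->19, []
enqueue(50) -> [50]
enqueue(20) -> [50, 20]
dequeue()->50, [20]
enqueue(21) -> [20, 21]
enqueue(45) -> [20, 21, 45]
enqueue(36) -> [20, 21, 45, 36]
enqueue(29) -> [20, 21, 45, 36, 29]

Final queue: [20, 21, 45, 36, 29]


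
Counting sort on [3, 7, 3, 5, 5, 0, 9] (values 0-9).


Input: [3, 7, 3, 5, 5, 0, 9]
Counts: [1, 0, 0, 2, 0, 2, 0, 1, 0, 1]

Sorted: [0, 3, 3, 5, 5, 7, 9]


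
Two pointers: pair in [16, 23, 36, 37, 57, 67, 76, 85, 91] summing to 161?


lo=0(16)+hi=8(91)=107
lo=1(23)+hi=8(91)=114
lo=2(36)+hi=8(91)=127
lo=3(37)+hi=8(91)=128
lo=4(57)+hi=8(91)=148
lo=5(67)+hi=8(91)=158
lo=6(76)+hi=8(91)=167
lo=6(76)+hi=7(85)=161

Yes: 76+85=161


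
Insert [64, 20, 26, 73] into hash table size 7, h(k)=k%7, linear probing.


Insert 64: h=1 -> slot 1
Insert 20: h=6 -> slot 6
Insert 26: h=5 -> slot 5
Insert 73: h=3 -> slot 3

Table: [None, 64, None, 73, None, 26, 20]


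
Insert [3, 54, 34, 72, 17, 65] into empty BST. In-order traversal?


Insert 3: root
Insert 54: R from 3
Insert 34: R from 3 -> L from 54
Insert 72: R from 3 -> R from 54
Insert 17: R from 3 -> L from 54 -> L from 34
Insert 65: R from 3 -> R from 54 -> L from 72

In-order: [3, 17, 34, 54, 65, 72]


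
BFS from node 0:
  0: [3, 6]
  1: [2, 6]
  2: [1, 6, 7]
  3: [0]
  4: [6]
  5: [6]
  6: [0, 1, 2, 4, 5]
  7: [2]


Visit 0, enqueue [3, 6]
Visit 3, enqueue []
Visit 6, enqueue [1, 2, 4, 5]
Visit 1, enqueue []
Visit 2, enqueue [7]
Visit 4, enqueue []
Visit 5, enqueue []
Visit 7, enqueue []

BFS order: [0, 3, 6, 1, 2, 4, 5, 7]


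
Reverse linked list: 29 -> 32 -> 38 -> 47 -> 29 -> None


Step 1: curr=29, set curr.next=prev(None) | reversed so far: 29
Step 2: curr=32, set curr.next=prev(29) | reversed so far: 32 -> 29
Step 3: curr=38, set curr.next=prev(32) | reversed so far: 38 -> 32 -> 29
Step 4: curr=47, set curr.next=prev(38) | reversed so far: 47 -> 38 -> 32 -> 29
Step 5: curr=29, set curr.next=prev(47) | reversed so far: 29 -> 47 -> 38 -> 32 -> 29

29 -> 47 -> 38 -> 32 -> 29 -> None


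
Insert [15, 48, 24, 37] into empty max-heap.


Insert 15: [15]
Insert 48: [48, 15]
Insert 24: [48, 15, 24]
Insert 37: [48, 37, 24, 15]

Final heap: [48, 37, 24, 15]


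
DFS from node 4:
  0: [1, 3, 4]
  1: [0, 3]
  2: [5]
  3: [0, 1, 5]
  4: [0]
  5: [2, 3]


Visit 4, push [0]
Visit 0, push [3, 1]
Visit 1, push [3]
Visit 3, push [5]
Visit 5, push [2]
Visit 2, push []

DFS order: [4, 0, 1, 3, 5, 2]


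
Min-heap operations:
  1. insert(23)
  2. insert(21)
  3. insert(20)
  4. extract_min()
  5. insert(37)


insert(23) -> [23]
insert(21) -> [21, 23]
insert(20) -> [20, 23, 21]
extract_min()->20, [21, 23]
insert(37) -> [21, 23, 37]

Final heap: [21, 23, 37]


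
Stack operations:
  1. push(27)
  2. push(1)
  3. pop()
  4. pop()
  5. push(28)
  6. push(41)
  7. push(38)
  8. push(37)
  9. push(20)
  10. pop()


push(27) -> [27]
push(1) -> [27, 1]
pop()->1, [27]
pop()->27, []
push(28) -> [28]
push(41) -> [28, 41]
push(38) -> [28, 41, 38]
push(37) -> [28, 41, 38, 37]
push(20) -> [28, 41, 38, 37, 20]
pop()->20, [28, 41, 38, 37]

Final stack: [28, 41, 38, 37]


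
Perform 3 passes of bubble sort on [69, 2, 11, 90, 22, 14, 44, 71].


Initial: [69, 2, 11, 90, 22, 14, 44, 71]
Pass 1: [2, 11, 69, 22, 14, 44, 71, 90] (6 swaps)
Pass 2: [2, 11, 22, 14, 44, 69, 71, 90] (3 swaps)
Pass 3: [2, 11, 14, 22, 44, 69, 71, 90] (1 swaps)

After 3 passes: [2, 11, 14, 22, 44, 69, 71, 90]


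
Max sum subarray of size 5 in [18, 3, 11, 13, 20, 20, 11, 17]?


[0:5]: 65
[1:6]: 67
[2:7]: 75
[3:8]: 81

Max: 81 at [3:8]


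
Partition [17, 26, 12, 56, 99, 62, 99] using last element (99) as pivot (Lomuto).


Pivot: 99
  17 <= 99: advance i (no swap)
  26 <= 99: advance i (no swap)
  12 <= 99: advance i (no swap)
  56 <= 99: advance i (no swap)
  99 <= 99: advance i (no swap)
  62 <= 99: advance i (no swap)
Place pivot at 6: [17, 26, 12, 56, 99, 62, 99]

Partitioned: [17, 26, 12, 56, 99, 62, 99]


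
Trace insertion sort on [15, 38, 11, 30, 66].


Initial: [15, 38, 11, 30, 66]
Insert 38: [15, 38, 11, 30, 66]
Insert 11: [11, 15, 38, 30, 66]
Insert 30: [11, 15, 30, 38, 66]
Insert 66: [11, 15, 30, 38, 66]

Sorted: [11, 15, 30, 38, 66]


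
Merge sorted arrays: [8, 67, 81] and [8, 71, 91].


Take 8 from A
Take 8 from B
Take 67 from A
Take 71 from B
Take 81 from A

Merged: [8, 8, 67, 71, 81, 91]


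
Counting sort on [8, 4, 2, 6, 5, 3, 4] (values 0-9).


Input: [8, 4, 2, 6, 5, 3, 4]
Counts: [0, 0, 1, 1, 2, 1, 1, 0, 1, 0]

Sorted: [2, 3, 4, 4, 5, 6, 8]


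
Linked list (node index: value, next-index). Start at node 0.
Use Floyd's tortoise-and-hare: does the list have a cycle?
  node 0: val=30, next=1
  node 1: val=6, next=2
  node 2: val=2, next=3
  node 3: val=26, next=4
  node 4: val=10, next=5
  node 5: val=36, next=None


Floyd's tortoise (slow, +1) and hare (fast, +2):
  init: slow=0, fast=0
  step 1: slow=1, fast=2
  step 2: slow=2, fast=4
  step 3: fast 4->5->None, no cycle

Cycle: no


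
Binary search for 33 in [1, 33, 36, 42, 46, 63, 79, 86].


Step 1: lo=0, hi=7, mid=3, val=42
Step 2: lo=0, hi=2, mid=1, val=33

Found at index 1


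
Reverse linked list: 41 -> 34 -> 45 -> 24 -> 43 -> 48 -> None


Step 1: curr=41, set curr.next=prev(None) | reversed so far: 41
Step 2: curr=34, set curr.next=prev(41) | reversed so far: 34 -> 41
Step 3: curr=45, set curr.next=prev(34) | reversed so far: 45 -> 34 -> 41
Step 4: curr=24, set curr.next=prev(45) | reversed so far: 24 -> 45 -> 34 -> 41
Step 5: curr=43, set curr.next=prev(24) | reversed so far: 43 -> 24 -> 45 -> 34 -> 41
Step 6: curr=48, set curr.next=prev(43) | reversed so far: 48 -> 43 -> 24 -> 45 -> 34 -> 41

48 -> 43 -> 24 -> 45 -> 34 -> 41 -> None


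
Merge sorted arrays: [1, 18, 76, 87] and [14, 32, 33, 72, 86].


Take 1 from A
Take 14 from B
Take 18 from A
Take 32 from B
Take 33 from B
Take 72 from B
Take 76 from A
Take 86 from B

Merged: [1, 14, 18, 32, 33, 72, 76, 86, 87]


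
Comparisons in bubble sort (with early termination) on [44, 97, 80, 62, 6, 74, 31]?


Algorithm: bubble sort (with early termination)
Input: [44, 97, 80, 62, 6, 74, 31]
Sorted: [6, 31, 44, 62, 74, 80, 97]

21


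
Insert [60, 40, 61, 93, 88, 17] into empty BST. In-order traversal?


Insert 60: root
Insert 40: L from 60
Insert 61: R from 60
Insert 93: R from 60 -> R from 61
Insert 88: R from 60 -> R from 61 -> L from 93
Insert 17: L from 60 -> L from 40

In-order: [17, 40, 60, 61, 88, 93]


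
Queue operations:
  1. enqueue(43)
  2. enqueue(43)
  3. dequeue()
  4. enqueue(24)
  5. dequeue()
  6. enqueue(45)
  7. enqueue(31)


enqueue(43) -> [43]
enqueue(43) -> [43, 43]
dequeue()->43, [43]
enqueue(24) -> [43, 24]
dequeue()->43, [24]
enqueue(45) -> [24, 45]
enqueue(31) -> [24, 45, 31]

Final queue: [24, 45, 31]


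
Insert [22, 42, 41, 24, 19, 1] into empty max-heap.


Insert 22: [22]
Insert 42: [42, 22]
Insert 41: [42, 22, 41]
Insert 24: [42, 24, 41, 22]
Insert 19: [42, 24, 41, 22, 19]
Insert 1: [42, 24, 41, 22, 19, 1]

Final heap: [42, 24, 41, 22, 19, 1]


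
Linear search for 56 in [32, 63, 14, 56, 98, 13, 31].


i=0: 32!=56
i=1: 63!=56
i=2: 14!=56
i=3: 56==56 found!

Found at 3, 4 comps


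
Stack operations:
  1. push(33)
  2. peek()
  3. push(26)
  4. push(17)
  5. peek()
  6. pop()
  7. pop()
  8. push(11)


push(33) -> [33]
peek()->33
push(26) -> [33, 26]
push(17) -> [33, 26, 17]
peek()->17
pop()->17, [33, 26]
pop()->26, [33]
push(11) -> [33, 11]

Final stack: [33, 11]


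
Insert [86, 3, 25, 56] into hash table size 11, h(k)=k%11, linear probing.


Insert 86: h=9 -> slot 9
Insert 3: h=3 -> slot 3
Insert 25: h=3, 1 probes -> slot 4
Insert 56: h=1 -> slot 1

Table: [None, 56, None, 3, 25, None, None, None, None, 86, None]


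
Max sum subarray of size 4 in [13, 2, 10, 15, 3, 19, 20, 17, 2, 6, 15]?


[0:4]: 40
[1:5]: 30
[2:6]: 47
[3:7]: 57
[4:8]: 59
[5:9]: 58
[6:10]: 45
[7:11]: 40

Max: 59 at [4:8]


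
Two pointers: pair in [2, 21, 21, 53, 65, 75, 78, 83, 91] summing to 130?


lo=0(2)+hi=8(91)=93
lo=1(21)+hi=8(91)=112
lo=2(21)+hi=8(91)=112
lo=3(53)+hi=8(91)=144
lo=3(53)+hi=7(83)=136
lo=3(53)+hi=6(78)=131
lo=3(53)+hi=5(75)=128
lo=4(65)+hi=5(75)=140

No pair found


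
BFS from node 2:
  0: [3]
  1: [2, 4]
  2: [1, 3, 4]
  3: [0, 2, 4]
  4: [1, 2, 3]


Visit 2, enqueue [1, 3, 4]
Visit 1, enqueue []
Visit 3, enqueue [0]
Visit 4, enqueue []
Visit 0, enqueue []

BFS order: [2, 1, 3, 4, 0]


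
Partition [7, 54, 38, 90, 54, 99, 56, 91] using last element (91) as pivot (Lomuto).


Pivot: 91
  7 <= 91: advance i (no swap)
  54 <= 91: advance i (no swap)
  38 <= 91: advance i (no swap)
  90 <= 91: advance i (no swap)
  54 <= 91: advance i (no swap)
  56 <= 91: swap -> [7, 54, 38, 90, 54, 56, 99, 91]
Place pivot at 6: [7, 54, 38, 90, 54, 56, 91, 99]

Partitioned: [7, 54, 38, 90, 54, 56, 91, 99]


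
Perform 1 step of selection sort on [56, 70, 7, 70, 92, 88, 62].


Initial: [56, 70, 7, 70, 92, 88, 62]
Step 1: min=7 at 2
  Swap: [7, 70, 56, 70, 92, 88, 62]

After 1 step: [7, 70, 56, 70, 92, 88, 62]


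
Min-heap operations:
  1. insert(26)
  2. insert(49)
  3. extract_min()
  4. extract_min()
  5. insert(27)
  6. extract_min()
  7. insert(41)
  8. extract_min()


insert(26) -> [26]
insert(49) -> [26, 49]
extract_min()->26, [49]
extract_min()->49, []
insert(27) -> [27]
extract_min()->27, []
insert(41) -> [41]
extract_min()->41, []

Final heap: []


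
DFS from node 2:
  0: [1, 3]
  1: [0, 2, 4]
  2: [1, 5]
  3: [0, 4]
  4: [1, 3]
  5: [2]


Visit 2, push [5, 1]
Visit 1, push [4, 0]
Visit 0, push [3]
Visit 3, push [4]
Visit 4, push []
Visit 5, push []

DFS order: [2, 1, 0, 3, 4, 5]


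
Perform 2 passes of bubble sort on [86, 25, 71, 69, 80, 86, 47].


Initial: [86, 25, 71, 69, 80, 86, 47]
Pass 1: [25, 71, 69, 80, 86, 47, 86] (5 swaps)
Pass 2: [25, 69, 71, 80, 47, 86, 86] (2 swaps)

After 2 passes: [25, 69, 71, 80, 47, 86, 86]


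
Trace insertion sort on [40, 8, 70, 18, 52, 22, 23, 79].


Initial: [40, 8, 70, 18, 52, 22, 23, 79]
Insert 8: [8, 40, 70, 18, 52, 22, 23, 79]
Insert 70: [8, 40, 70, 18, 52, 22, 23, 79]
Insert 18: [8, 18, 40, 70, 52, 22, 23, 79]
Insert 52: [8, 18, 40, 52, 70, 22, 23, 79]
Insert 22: [8, 18, 22, 40, 52, 70, 23, 79]
Insert 23: [8, 18, 22, 23, 40, 52, 70, 79]
Insert 79: [8, 18, 22, 23, 40, 52, 70, 79]

Sorted: [8, 18, 22, 23, 40, 52, 70, 79]


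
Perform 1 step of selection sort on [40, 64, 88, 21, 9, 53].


Initial: [40, 64, 88, 21, 9, 53]
Step 1: min=9 at 4
  Swap: [9, 64, 88, 21, 40, 53]

After 1 step: [9, 64, 88, 21, 40, 53]


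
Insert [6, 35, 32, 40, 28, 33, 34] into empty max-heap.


Insert 6: [6]
Insert 35: [35, 6]
Insert 32: [35, 6, 32]
Insert 40: [40, 35, 32, 6]
Insert 28: [40, 35, 32, 6, 28]
Insert 33: [40, 35, 33, 6, 28, 32]
Insert 34: [40, 35, 34, 6, 28, 32, 33]

Final heap: [40, 35, 34, 6, 28, 32, 33]


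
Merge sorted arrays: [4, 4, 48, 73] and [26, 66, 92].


Take 4 from A
Take 4 from A
Take 26 from B
Take 48 from A
Take 66 from B
Take 73 from A

Merged: [4, 4, 26, 48, 66, 73, 92]


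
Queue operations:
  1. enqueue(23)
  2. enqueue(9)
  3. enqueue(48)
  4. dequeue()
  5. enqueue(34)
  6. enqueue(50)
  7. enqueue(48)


enqueue(23) -> [23]
enqueue(9) -> [23, 9]
enqueue(48) -> [23, 9, 48]
dequeue()->23, [9, 48]
enqueue(34) -> [9, 48, 34]
enqueue(50) -> [9, 48, 34, 50]
enqueue(48) -> [9, 48, 34, 50, 48]

Final queue: [9, 48, 34, 50, 48]


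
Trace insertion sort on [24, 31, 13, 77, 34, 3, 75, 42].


Initial: [24, 31, 13, 77, 34, 3, 75, 42]
Insert 31: [24, 31, 13, 77, 34, 3, 75, 42]
Insert 13: [13, 24, 31, 77, 34, 3, 75, 42]
Insert 77: [13, 24, 31, 77, 34, 3, 75, 42]
Insert 34: [13, 24, 31, 34, 77, 3, 75, 42]
Insert 3: [3, 13, 24, 31, 34, 77, 75, 42]
Insert 75: [3, 13, 24, 31, 34, 75, 77, 42]
Insert 42: [3, 13, 24, 31, 34, 42, 75, 77]

Sorted: [3, 13, 24, 31, 34, 42, 75, 77]


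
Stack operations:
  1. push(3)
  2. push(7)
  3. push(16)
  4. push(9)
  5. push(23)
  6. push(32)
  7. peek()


push(3) -> [3]
push(7) -> [3, 7]
push(16) -> [3, 7, 16]
push(9) -> [3, 7, 16, 9]
push(23) -> [3, 7, 16, 9, 23]
push(32) -> [3, 7, 16, 9, 23, 32]
peek()->32

Final stack: [3, 7, 16, 9, 23, 32]


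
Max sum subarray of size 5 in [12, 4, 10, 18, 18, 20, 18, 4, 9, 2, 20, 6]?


[0:5]: 62
[1:6]: 70
[2:7]: 84
[3:8]: 78
[4:9]: 69
[5:10]: 53
[6:11]: 53
[7:12]: 41

Max: 84 at [2:7]


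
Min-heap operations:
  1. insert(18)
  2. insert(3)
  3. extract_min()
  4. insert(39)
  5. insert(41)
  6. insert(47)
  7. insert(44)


insert(18) -> [18]
insert(3) -> [3, 18]
extract_min()->3, [18]
insert(39) -> [18, 39]
insert(41) -> [18, 39, 41]
insert(47) -> [18, 39, 41, 47]
insert(44) -> [18, 39, 41, 47, 44]

Final heap: [18, 39, 41, 47, 44]


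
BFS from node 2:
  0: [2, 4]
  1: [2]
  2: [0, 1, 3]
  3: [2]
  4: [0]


Visit 2, enqueue [0, 1, 3]
Visit 0, enqueue [4]
Visit 1, enqueue []
Visit 3, enqueue []
Visit 4, enqueue []

BFS order: [2, 0, 1, 3, 4]


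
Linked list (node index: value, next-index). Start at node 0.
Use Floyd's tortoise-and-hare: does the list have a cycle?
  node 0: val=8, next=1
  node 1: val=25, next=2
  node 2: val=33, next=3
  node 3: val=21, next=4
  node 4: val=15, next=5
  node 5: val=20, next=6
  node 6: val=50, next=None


Floyd's tortoise (slow, +1) and hare (fast, +2):
  init: slow=0, fast=0
  step 1: slow=1, fast=2
  step 2: slow=2, fast=4
  step 3: slow=3, fast=6
  step 4: fast -> None, no cycle

Cycle: no


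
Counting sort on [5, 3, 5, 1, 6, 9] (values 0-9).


Input: [5, 3, 5, 1, 6, 9]
Counts: [0, 1, 0, 1, 0, 2, 1, 0, 0, 1]

Sorted: [1, 3, 5, 5, 6, 9]


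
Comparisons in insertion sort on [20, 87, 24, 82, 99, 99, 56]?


Algorithm: insertion sort
Input: [20, 87, 24, 82, 99, 99, 56]
Sorted: [20, 24, 56, 82, 87, 99, 99]

12


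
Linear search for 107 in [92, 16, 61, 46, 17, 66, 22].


i=0: 92!=107
i=1: 16!=107
i=2: 61!=107
i=3: 46!=107
i=4: 17!=107
i=5: 66!=107
i=6: 22!=107

Not found, 7 comps


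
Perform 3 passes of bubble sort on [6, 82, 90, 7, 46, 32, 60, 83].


Initial: [6, 82, 90, 7, 46, 32, 60, 83]
Pass 1: [6, 82, 7, 46, 32, 60, 83, 90] (5 swaps)
Pass 2: [6, 7, 46, 32, 60, 82, 83, 90] (4 swaps)
Pass 3: [6, 7, 32, 46, 60, 82, 83, 90] (1 swaps)

After 3 passes: [6, 7, 32, 46, 60, 82, 83, 90]


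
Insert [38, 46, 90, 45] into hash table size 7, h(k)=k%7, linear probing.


Insert 38: h=3 -> slot 3
Insert 46: h=4 -> slot 4
Insert 90: h=6 -> slot 6
Insert 45: h=3, 2 probes -> slot 5

Table: [None, None, None, 38, 46, 45, 90]


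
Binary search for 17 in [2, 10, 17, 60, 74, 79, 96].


Step 1: lo=0, hi=6, mid=3, val=60
Step 2: lo=0, hi=2, mid=1, val=10
Step 3: lo=2, hi=2, mid=2, val=17

Found at index 2


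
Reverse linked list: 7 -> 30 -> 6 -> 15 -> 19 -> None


Step 1: curr=7, set curr.next=prev(None) | reversed so far: 7
Step 2: curr=30, set curr.next=prev(7) | reversed so far: 30 -> 7
Step 3: curr=6, set curr.next=prev(30) | reversed so far: 6 -> 30 -> 7
Step 4: curr=15, set curr.next=prev(6) | reversed so far: 15 -> 6 -> 30 -> 7
Step 5: curr=19, set curr.next=prev(15) | reversed so far: 19 -> 15 -> 6 -> 30 -> 7

19 -> 15 -> 6 -> 30 -> 7 -> None


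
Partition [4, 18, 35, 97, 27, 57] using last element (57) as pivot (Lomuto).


Pivot: 57
  4 <= 57: advance i (no swap)
  18 <= 57: advance i (no swap)
  35 <= 57: advance i (no swap)
  27 <= 57: swap -> [4, 18, 35, 27, 97, 57]
Place pivot at 4: [4, 18, 35, 27, 57, 97]

Partitioned: [4, 18, 35, 27, 57, 97]


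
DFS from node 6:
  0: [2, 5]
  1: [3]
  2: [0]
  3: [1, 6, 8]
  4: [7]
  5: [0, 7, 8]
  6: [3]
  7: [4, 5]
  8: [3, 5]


Visit 6, push [3]
Visit 3, push [8, 1]
Visit 1, push []
Visit 8, push [5]
Visit 5, push [7, 0]
Visit 0, push [2]
Visit 2, push []
Visit 7, push [4]
Visit 4, push []

DFS order: [6, 3, 1, 8, 5, 0, 2, 7, 4]


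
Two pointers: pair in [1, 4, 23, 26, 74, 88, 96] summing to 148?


lo=0(1)+hi=6(96)=97
lo=1(4)+hi=6(96)=100
lo=2(23)+hi=6(96)=119
lo=3(26)+hi=6(96)=122
lo=4(74)+hi=6(96)=170
lo=4(74)+hi=5(88)=162

No pair found


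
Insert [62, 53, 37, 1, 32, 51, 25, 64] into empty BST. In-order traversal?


Insert 62: root
Insert 53: L from 62
Insert 37: L from 62 -> L from 53
Insert 1: L from 62 -> L from 53 -> L from 37
Insert 32: L from 62 -> L from 53 -> L from 37 -> R from 1
Insert 51: L from 62 -> L from 53 -> R from 37
Insert 25: L from 62 -> L from 53 -> L from 37 -> R from 1 -> L from 32
Insert 64: R from 62

In-order: [1, 25, 32, 37, 51, 53, 62, 64]


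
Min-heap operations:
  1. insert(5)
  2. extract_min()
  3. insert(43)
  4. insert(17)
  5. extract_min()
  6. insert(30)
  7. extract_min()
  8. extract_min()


insert(5) -> [5]
extract_min()->5, []
insert(43) -> [43]
insert(17) -> [17, 43]
extract_min()->17, [43]
insert(30) -> [30, 43]
extract_min()->30, [43]
extract_min()->43, []

Final heap: []


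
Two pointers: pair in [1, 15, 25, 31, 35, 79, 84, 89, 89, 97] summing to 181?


lo=0(1)+hi=9(97)=98
lo=1(15)+hi=9(97)=112
lo=2(25)+hi=9(97)=122
lo=3(31)+hi=9(97)=128
lo=4(35)+hi=9(97)=132
lo=5(79)+hi=9(97)=176
lo=6(84)+hi=9(97)=181

Yes: 84+97=181


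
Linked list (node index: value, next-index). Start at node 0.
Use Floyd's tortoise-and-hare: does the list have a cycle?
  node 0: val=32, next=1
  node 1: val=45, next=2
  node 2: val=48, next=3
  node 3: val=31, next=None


Floyd's tortoise (slow, +1) and hare (fast, +2):
  init: slow=0, fast=0
  step 1: slow=1, fast=2
  step 2: fast 2->3->None, no cycle

Cycle: no


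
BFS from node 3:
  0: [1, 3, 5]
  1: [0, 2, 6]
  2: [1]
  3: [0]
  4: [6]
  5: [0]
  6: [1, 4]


Visit 3, enqueue [0]
Visit 0, enqueue [1, 5]
Visit 1, enqueue [2, 6]
Visit 5, enqueue []
Visit 2, enqueue []
Visit 6, enqueue [4]
Visit 4, enqueue []

BFS order: [3, 0, 1, 5, 2, 6, 4]


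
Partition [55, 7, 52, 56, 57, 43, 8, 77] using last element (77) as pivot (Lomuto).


Pivot: 77
  55 <= 77: advance i (no swap)
  7 <= 77: advance i (no swap)
  52 <= 77: advance i (no swap)
  56 <= 77: advance i (no swap)
  57 <= 77: advance i (no swap)
  43 <= 77: advance i (no swap)
  8 <= 77: advance i (no swap)
Place pivot at 7: [55, 7, 52, 56, 57, 43, 8, 77]

Partitioned: [55, 7, 52, 56, 57, 43, 8, 77]


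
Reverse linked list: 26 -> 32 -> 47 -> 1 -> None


Step 1: curr=26, set curr.next=prev(None) | reversed so far: 26
Step 2: curr=32, set curr.next=prev(26) | reversed so far: 32 -> 26
Step 3: curr=47, set curr.next=prev(32) | reversed so far: 47 -> 32 -> 26
Step 4: curr=1, set curr.next=prev(47) | reversed so far: 1 -> 47 -> 32 -> 26

1 -> 47 -> 32 -> 26 -> None


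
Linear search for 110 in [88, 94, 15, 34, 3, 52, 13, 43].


i=0: 88!=110
i=1: 94!=110
i=2: 15!=110
i=3: 34!=110
i=4: 3!=110
i=5: 52!=110
i=6: 13!=110
i=7: 43!=110

Not found, 8 comps


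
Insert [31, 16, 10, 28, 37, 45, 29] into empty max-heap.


Insert 31: [31]
Insert 16: [31, 16]
Insert 10: [31, 16, 10]
Insert 28: [31, 28, 10, 16]
Insert 37: [37, 31, 10, 16, 28]
Insert 45: [45, 31, 37, 16, 28, 10]
Insert 29: [45, 31, 37, 16, 28, 10, 29]

Final heap: [45, 31, 37, 16, 28, 10, 29]


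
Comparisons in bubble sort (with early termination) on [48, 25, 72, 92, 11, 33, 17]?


Algorithm: bubble sort (with early termination)
Input: [48, 25, 72, 92, 11, 33, 17]
Sorted: [11, 17, 25, 33, 48, 72, 92]

21


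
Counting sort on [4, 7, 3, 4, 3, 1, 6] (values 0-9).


Input: [4, 7, 3, 4, 3, 1, 6]
Counts: [0, 1, 0, 2, 2, 0, 1, 1, 0, 0]

Sorted: [1, 3, 3, 4, 4, 6, 7]


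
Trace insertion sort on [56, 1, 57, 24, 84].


Initial: [56, 1, 57, 24, 84]
Insert 1: [1, 56, 57, 24, 84]
Insert 57: [1, 56, 57, 24, 84]
Insert 24: [1, 24, 56, 57, 84]
Insert 84: [1, 24, 56, 57, 84]

Sorted: [1, 24, 56, 57, 84]


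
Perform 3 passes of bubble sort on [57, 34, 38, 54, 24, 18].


Initial: [57, 34, 38, 54, 24, 18]
Pass 1: [34, 38, 54, 24, 18, 57] (5 swaps)
Pass 2: [34, 38, 24, 18, 54, 57] (2 swaps)
Pass 3: [34, 24, 18, 38, 54, 57] (2 swaps)

After 3 passes: [34, 24, 18, 38, 54, 57]


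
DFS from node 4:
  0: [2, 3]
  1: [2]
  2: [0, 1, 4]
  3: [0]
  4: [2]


Visit 4, push [2]
Visit 2, push [1, 0]
Visit 0, push [3]
Visit 3, push []
Visit 1, push []

DFS order: [4, 2, 0, 3, 1]


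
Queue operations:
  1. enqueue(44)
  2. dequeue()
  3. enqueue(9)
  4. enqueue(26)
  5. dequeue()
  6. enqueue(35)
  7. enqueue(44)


enqueue(44) -> [44]
dequeue()->44, []
enqueue(9) -> [9]
enqueue(26) -> [9, 26]
dequeue()->9, [26]
enqueue(35) -> [26, 35]
enqueue(44) -> [26, 35, 44]

Final queue: [26, 35, 44]


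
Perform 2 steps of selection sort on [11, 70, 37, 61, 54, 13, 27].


Initial: [11, 70, 37, 61, 54, 13, 27]
Step 1: min=11 at 0
  Swap: [11, 70, 37, 61, 54, 13, 27]
Step 2: min=13 at 5
  Swap: [11, 13, 37, 61, 54, 70, 27]

After 2 steps: [11, 13, 37, 61, 54, 70, 27]


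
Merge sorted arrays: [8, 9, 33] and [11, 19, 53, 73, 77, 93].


Take 8 from A
Take 9 from A
Take 11 from B
Take 19 from B
Take 33 from A

Merged: [8, 9, 11, 19, 33, 53, 73, 77, 93]


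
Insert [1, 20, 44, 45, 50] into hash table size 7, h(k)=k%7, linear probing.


Insert 1: h=1 -> slot 1
Insert 20: h=6 -> slot 6
Insert 44: h=2 -> slot 2
Insert 45: h=3 -> slot 3
Insert 50: h=1, 3 probes -> slot 4

Table: [None, 1, 44, 45, 50, None, 20]


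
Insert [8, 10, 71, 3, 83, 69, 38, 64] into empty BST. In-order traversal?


Insert 8: root
Insert 10: R from 8
Insert 71: R from 8 -> R from 10
Insert 3: L from 8
Insert 83: R from 8 -> R from 10 -> R from 71
Insert 69: R from 8 -> R from 10 -> L from 71
Insert 38: R from 8 -> R from 10 -> L from 71 -> L from 69
Insert 64: R from 8 -> R from 10 -> L from 71 -> L from 69 -> R from 38

In-order: [3, 8, 10, 38, 64, 69, 71, 83]


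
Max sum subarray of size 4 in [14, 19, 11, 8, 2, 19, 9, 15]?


[0:4]: 52
[1:5]: 40
[2:6]: 40
[3:7]: 38
[4:8]: 45

Max: 52 at [0:4]


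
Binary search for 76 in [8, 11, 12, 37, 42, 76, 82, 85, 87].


Step 1: lo=0, hi=8, mid=4, val=42
Step 2: lo=5, hi=8, mid=6, val=82
Step 3: lo=5, hi=5, mid=5, val=76

Found at index 5


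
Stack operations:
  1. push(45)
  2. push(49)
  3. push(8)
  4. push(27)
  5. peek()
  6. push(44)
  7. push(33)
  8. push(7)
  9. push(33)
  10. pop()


push(45) -> [45]
push(49) -> [45, 49]
push(8) -> [45, 49, 8]
push(27) -> [45, 49, 8, 27]
peek()->27
push(44) -> [45, 49, 8, 27, 44]
push(33) -> [45, 49, 8, 27, 44, 33]
push(7) -> [45, 49, 8, 27, 44, 33, 7]
push(33) -> [45, 49, 8, 27, 44, 33, 7, 33]
pop()->33, [45, 49, 8, 27, 44, 33, 7]

Final stack: [45, 49, 8, 27, 44, 33, 7]


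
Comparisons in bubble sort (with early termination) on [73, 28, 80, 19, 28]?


Algorithm: bubble sort (with early termination)
Input: [73, 28, 80, 19, 28]
Sorted: [19, 28, 28, 73, 80]

10


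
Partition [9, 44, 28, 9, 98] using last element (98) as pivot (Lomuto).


Pivot: 98
  9 <= 98: advance i (no swap)
  44 <= 98: advance i (no swap)
  28 <= 98: advance i (no swap)
  9 <= 98: advance i (no swap)
Place pivot at 4: [9, 44, 28, 9, 98]

Partitioned: [9, 44, 28, 9, 98]


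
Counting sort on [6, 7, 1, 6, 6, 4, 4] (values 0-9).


Input: [6, 7, 1, 6, 6, 4, 4]
Counts: [0, 1, 0, 0, 2, 0, 3, 1, 0, 0]

Sorted: [1, 4, 4, 6, 6, 6, 7]


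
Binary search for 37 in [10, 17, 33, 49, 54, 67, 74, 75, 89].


Step 1: lo=0, hi=8, mid=4, val=54
Step 2: lo=0, hi=3, mid=1, val=17
Step 3: lo=2, hi=3, mid=2, val=33
Step 4: lo=3, hi=3, mid=3, val=49

Not found


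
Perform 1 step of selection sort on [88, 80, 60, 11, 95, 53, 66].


Initial: [88, 80, 60, 11, 95, 53, 66]
Step 1: min=11 at 3
  Swap: [11, 80, 60, 88, 95, 53, 66]

After 1 step: [11, 80, 60, 88, 95, 53, 66]


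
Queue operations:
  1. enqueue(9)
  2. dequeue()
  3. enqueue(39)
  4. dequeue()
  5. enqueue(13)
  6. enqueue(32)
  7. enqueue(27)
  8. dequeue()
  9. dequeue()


enqueue(9) -> [9]
dequeue()->9, []
enqueue(39) -> [39]
dequeue()->39, []
enqueue(13) -> [13]
enqueue(32) -> [13, 32]
enqueue(27) -> [13, 32, 27]
dequeue()->13, [32, 27]
dequeue()->32, [27]

Final queue: [27]


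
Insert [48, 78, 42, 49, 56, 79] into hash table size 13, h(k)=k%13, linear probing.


Insert 48: h=9 -> slot 9
Insert 78: h=0 -> slot 0
Insert 42: h=3 -> slot 3
Insert 49: h=10 -> slot 10
Insert 56: h=4 -> slot 4
Insert 79: h=1 -> slot 1

Table: [78, 79, None, 42, 56, None, None, None, None, 48, 49, None, None]


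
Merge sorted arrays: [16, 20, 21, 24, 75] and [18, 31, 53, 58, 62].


Take 16 from A
Take 18 from B
Take 20 from A
Take 21 from A
Take 24 from A
Take 31 from B
Take 53 from B
Take 58 from B
Take 62 from B

Merged: [16, 18, 20, 21, 24, 31, 53, 58, 62, 75]


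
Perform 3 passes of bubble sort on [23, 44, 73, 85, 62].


Initial: [23, 44, 73, 85, 62]
Pass 1: [23, 44, 73, 62, 85] (1 swaps)
Pass 2: [23, 44, 62, 73, 85] (1 swaps)
Pass 3: [23, 44, 62, 73, 85] (0 swaps)

After 3 passes: [23, 44, 62, 73, 85]


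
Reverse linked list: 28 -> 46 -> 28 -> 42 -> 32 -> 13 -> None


Step 1: curr=28, set curr.next=prev(None) | reversed so far: 28
Step 2: curr=46, set curr.next=prev(28) | reversed so far: 46 -> 28
Step 3: curr=28, set curr.next=prev(46) | reversed so far: 28 -> 46 -> 28
Step 4: curr=42, set curr.next=prev(28) | reversed so far: 42 -> 28 -> 46 -> 28
Step 5: curr=32, set curr.next=prev(42) | reversed so far: 32 -> 42 -> 28 -> 46 -> 28
Step 6: curr=13, set curr.next=prev(32) | reversed so far: 13 -> 32 -> 42 -> 28 -> 46 -> 28

13 -> 32 -> 42 -> 28 -> 46 -> 28 -> None


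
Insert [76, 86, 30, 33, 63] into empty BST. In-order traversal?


Insert 76: root
Insert 86: R from 76
Insert 30: L from 76
Insert 33: L from 76 -> R from 30
Insert 63: L from 76 -> R from 30 -> R from 33

In-order: [30, 33, 63, 76, 86]


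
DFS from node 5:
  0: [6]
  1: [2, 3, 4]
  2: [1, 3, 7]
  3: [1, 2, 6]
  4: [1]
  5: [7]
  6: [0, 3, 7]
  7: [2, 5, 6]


Visit 5, push [7]
Visit 7, push [6, 2]
Visit 2, push [3, 1]
Visit 1, push [4, 3]
Visit 3, push [6]
Visit 6, push [0]
Visit 0, push []
Visit 4, push []

DFS order: [5, 7, 2, 1, 3, 6, 0, 4]


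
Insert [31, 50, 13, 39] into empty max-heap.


Insert 31: [31]
Insert 50: [50, 31]
Insert 13: [50, 31, 13]
Insert 39: [50, 39, 13, 31]

Final heap: [50, 39, 13, 31]


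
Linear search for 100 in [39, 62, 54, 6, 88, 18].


i=0: 39!=100
i=1: 62!=100
i=2: 54!=100
i=3: 6!=100
i=4: 88!=100
i=5: 18!=100

Not found, 6 comps


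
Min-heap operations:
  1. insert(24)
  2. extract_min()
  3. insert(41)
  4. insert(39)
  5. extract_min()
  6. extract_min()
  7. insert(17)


insert(24) -> [24]
extract_min()->24, []
insert(41) -> [41]
insert(39) -> [39, 41]
extract_min()->39, [41]
extract_min()->41, []
insert(17) -> [17]

Final heap: [17]


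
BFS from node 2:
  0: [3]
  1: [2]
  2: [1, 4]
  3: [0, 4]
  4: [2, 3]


Visit 2, enqueue [1, 4]
Visit 1, enqueue []
Visit 4, enqueue [3]
Visit 3, enqueue [0]
Visit 0, enqueue []

BFS order: [2, 1, 4, 3, 0]


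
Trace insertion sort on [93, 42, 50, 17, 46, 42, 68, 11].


Initial: [93, 42, 50, 17, 46, 42, 68, 11]
Insert 42: [42, 93, 50, 17, 46, 42, 68, 11]
Insert 50: [42, 50, 93, 17, 46, 42, 68, 11]
Insert 17: [17, 42, 50, 93, 46, 42, 68, 11]
Insert 46: [17, 42, 46, 50, 93, 42, 68, 11]
Insert 42: [17, 42, 42, 46, 50, 93, 68, 11]
Insert 68: [17, 42, 42, 46, 50, 68, 93, 11]
Insert 11: [11, 17, 42, 42, 46, 50, 68, 93]

Sorted: [11, 17, 42, 42, 46, 50, 68, 93]


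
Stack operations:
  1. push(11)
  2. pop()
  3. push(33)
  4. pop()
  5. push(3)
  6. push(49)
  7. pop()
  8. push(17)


push(11) -> [11]
pop()->11, []
push(33) -> [33]
pop()->33, []
push(3) -> [3]
push(49) -> [3, 49]
pop()->49, [3]
push(17) -> [3, 17]

Final stack: [3, 17]


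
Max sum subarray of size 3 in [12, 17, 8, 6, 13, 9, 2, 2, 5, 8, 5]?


[0:3]: 37
[1:4]: 31
[2:5]: 27
[3:6]: 28
[4:7]: 24
[5:8]: 13
[6:9]: 9
[7:10]: 15
[8:11]: 18

Max: 37 at [0:3]


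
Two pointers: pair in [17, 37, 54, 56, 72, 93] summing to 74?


lo=0(17)+hi=5(93)=110
lo=0(17)+hi=4(72)=89
lo=0(17)+hi=3(56)=73
lo=1(37)+hi=3(56)=93
lo=1(37)+hi=2(54)=91

No pair found


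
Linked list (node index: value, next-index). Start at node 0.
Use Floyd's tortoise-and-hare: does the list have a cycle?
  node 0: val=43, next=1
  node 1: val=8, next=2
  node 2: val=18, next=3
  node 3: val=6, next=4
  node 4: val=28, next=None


Floyd's tortoise (slow, +1) and hare (fast, +2):
  init: slow=0, fast=0
  step 1: slow=1, fast=2
  step 2: slow=2, fast=4
  step 3: fast -> None, no cycle

Cycle: no


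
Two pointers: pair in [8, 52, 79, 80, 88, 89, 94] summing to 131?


lo=0(8)+hi=6(94)=102
lo=1(52)+hi=6(94)=146
lo=1(52)+hi=5(89)=141
lo=1(52)+hi=4(88)=140
lo=1(52)+hi=3(80)=132
lo=1(52)+hi=2(79)=131

Yes: 52+79=131


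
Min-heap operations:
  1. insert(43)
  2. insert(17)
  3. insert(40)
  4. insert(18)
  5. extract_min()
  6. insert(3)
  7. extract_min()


insert(43) -> [43]
insert(17) -> [17, 43]
insert(40) -> [17, 43, 40]
insert(18) -> [17, 18, 40, 43]
extract_min()->17, [18, 43, 40]
insert(3) -> [3, 18, 40, 43]
extract_min()->3, [18, 43, 40]

Final heap: [18, 43, 40]


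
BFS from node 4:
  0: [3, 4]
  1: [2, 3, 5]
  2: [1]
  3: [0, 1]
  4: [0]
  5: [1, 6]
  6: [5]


Visit 4, enqueue [0]
Visit 0, enqueue [3]
Visit 3, enqueue [1]
Visit 1, enqueue [2, 5]
Visit 2, enqueue []
Visit 5, enqueue [6]
Visit 6, enqueue []

BFS order: [4, 0, 3, 1, 2, 5, 6]


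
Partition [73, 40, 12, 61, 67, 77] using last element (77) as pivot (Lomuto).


Pivot: 77
  73 <= 77: advance i (no swap)
  40 <= 77: advance i (no swap)
  12 <= 77: advance i (no swap)
  61 <= 77: advance i (no swap)
  67 <= 77: advance i (no swap)
Place pivot at 5: [73, 40, 12, 61, 67, 77]

Partitioned: [73, 40, 12, 61, 67, 77]


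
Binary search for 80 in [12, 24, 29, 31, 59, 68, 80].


Step 1: lo=0, hi=6, mid=3, val=31
Step 2: lo=4, hi=6, mid=5, val=68
Step 3: lo=6, hi=6, mid=6, val=80

Found at index 6


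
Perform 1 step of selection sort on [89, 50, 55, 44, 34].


Initial: [89, 50, 55, 44, 34]
Step 1: min=34 at 4
  Swap: [34, 50, 55, 44, 89]

After 1 step: [34, 50, 55, 44, 89]


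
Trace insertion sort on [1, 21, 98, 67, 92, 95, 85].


Initial: [1, 21, 98, 67, 92, 95, 85]
Insert 21: [1, 21, 98, 67, 92, 95, 85]
Insert 98: [1, 21, 98, 67, 92, 95, 85]
Insert 67: [1, 21, 67, 98, 92, 95, 85]
Insert 92: [1, 21, 67, 92, 98, 95, 85]
Insert 95: [1, 21, 67, 92, 95, 98, 85]
Insert 85: [1, 21, 67, 85, 92, 95, 98]

Sorted: [1, 21, 67, 85, 92, 95, 98]


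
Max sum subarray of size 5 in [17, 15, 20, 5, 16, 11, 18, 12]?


[0:5]: 73
[1:6]: 67
[2:7]: 70
[3:8]: 62

Max: 73 at [0:5]


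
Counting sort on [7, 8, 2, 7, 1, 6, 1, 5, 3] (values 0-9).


Input: [7, 8, 2, 7, 1, 6, 1, 5, 3]
Counts: [0, 2, 1, 1, 0, 1, 1, 2, 1, 0]

Sorted: [1, 1, 2, 3, 5, 6, 7, 7, 8]


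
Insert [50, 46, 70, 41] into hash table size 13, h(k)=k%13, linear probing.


Insert 50: h=11 -> slot 11
Insert 46: h=7 -> slot 7
Insert 70: h=5 -> slot 5
Insert 41: h=2 -> slot 2

Table: [None, None, 41, None, None, 70, None, 46, None, None, None, 50, None]


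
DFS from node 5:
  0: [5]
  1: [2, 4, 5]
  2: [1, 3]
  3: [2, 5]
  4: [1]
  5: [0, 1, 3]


Visit 5, push [3, 1, 0]
Visit 0, push []
Visit 1, push [4, 2]
Visit 2, push [3]
Visit 3, push []
Visit 4, push []

DFS order: [5, 0, 1, 2, 3, 4]


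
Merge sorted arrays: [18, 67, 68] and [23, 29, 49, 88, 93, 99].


Take 18 from A
Take 23 from B
Take 29 from B
Take 49 from B
Take 67 from A
Take 68 from A

Merged: [18, 23, 29, 49, 67, 68, 88, 93, 99]


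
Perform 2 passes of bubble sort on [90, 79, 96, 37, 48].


Initial: [90, 79, 96, 37, 48]
Pass 1: [79, 90, 37, 48, 96] (3 swaps)
Pass 2: [79, 37, 48, 90, 96] (2 swaps)

After 2 passes: [79, 37, 48, 90, 96]


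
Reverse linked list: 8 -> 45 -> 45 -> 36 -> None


Step 1: curr=8, set curr.next=prev(None) | reversed so far: 8
Step 2: curr=45, set curr.next=prev(8) | reversed so far: 45 -> 8
Step 3: curr=45, set curr.next=prev(45) | reversed so far: 45 -> 45 -> 8
Step 4: curr=36, set curr.next=prev(45) | reversed so far: 36 -> 45 -> 45 -> 8

36 -> 45 -> 45 -> 8 -> None


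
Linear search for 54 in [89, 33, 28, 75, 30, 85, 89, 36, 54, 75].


i=0: 89!=54
i=1: 33!=54
i=2: 28!=54
i=3: 75!=54
i=4: 30!=54
i=5: 85!=54
i=6: 89!=54
i=7: 36!=54
i=8: 54==54 found!

Found at 8, 9 comps


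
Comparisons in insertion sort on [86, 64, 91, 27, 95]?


Algorithm: insertion sort
Input: [86, 64, 91, 27, 95]
Sorted: [27, 64, 86, 91, 95]

6


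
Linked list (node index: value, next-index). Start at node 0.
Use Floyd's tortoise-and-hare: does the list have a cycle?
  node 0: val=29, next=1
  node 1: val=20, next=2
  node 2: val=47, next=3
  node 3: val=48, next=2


Floyd's tortoise (slow, +1) and hare (fast, +2):
  init: slow=0, fast=0
  step 1: slow=1, fast=2
  step 2: slow=2, fast=2
  slow == fast at node 2: cycle detected

Cycle: yes


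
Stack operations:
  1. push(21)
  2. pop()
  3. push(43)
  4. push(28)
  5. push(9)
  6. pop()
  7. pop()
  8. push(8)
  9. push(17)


push(21) -> [21]
pop()->21, []
push(43) -> [43]
push(28) -> [43, 28]
push(9) -> [43, 28, 9]
pop()->9, [43, 28]
pop()->28, [43]
push(8) -> [43, 8]
push(17) -> [43, 8, 17]

Final stack: [43, 8, 17]


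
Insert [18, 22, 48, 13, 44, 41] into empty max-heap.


Insert 18: [18]
Insert 22: [22, 18]
Insert 48: [48, 18, 22]
Insert 13: [48, 18, 22, 13]
Insert 44: [48, 44, 22, 13, 18]
Insert 41: [48, 44, 41, 13, 18, 22]

Final heap: [48, 44, 41, 13, 18, 22]


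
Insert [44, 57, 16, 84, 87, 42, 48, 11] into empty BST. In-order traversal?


Insert 44: root
Insert 57: R from 44
Insert 16: L from 44
Insert 84: R from 44 -> R from 57
Insert 87: R from 44 -> R from 57 -> R from 84
Insert 42: L from 44 -> R from 16
Insert 48: R from 44 -> L from 57
Insert 11: L from 44 -> L from 16

In-order: [11, 16, 42, 44, 48, 57, 84, 87]


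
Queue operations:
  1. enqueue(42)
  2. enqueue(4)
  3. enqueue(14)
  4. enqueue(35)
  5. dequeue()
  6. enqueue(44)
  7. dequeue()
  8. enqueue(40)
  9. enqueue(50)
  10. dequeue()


enqueue(42) -> [42]
enqueue(4) -> [42, 4]
enqueue(14) -> [42, 4, 14]
enqueue(35) -> [42, 4, 14, 35]
dequeue()->42, [4, 14, 35]
enqueue(44) -> [4, 14, 35, 44]
dequeue()->4, [14, 35, 44]
enqueue(40) -> [14, 35, 44, 40]
enqueue(50) -> [14, 35, 44, 40, 50]
dequeue()->14, [35, 44, 40, 50]

Final queue: [35, 44, 40, 50]


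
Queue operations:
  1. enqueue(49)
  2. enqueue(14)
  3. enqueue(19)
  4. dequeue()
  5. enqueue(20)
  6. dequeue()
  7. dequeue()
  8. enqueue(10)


enqueue(49) -> [49]
enqueue(14) -> [49, 14]
enqueue(19) -> [49, 14, 19]
dequeue()->49, [14, 19]
enqueue(20) -> [14, 19, 20]
dequeue()->14, [19, 20]
dequeue()->19, [20]
enqueue(10) -> [20, 10]

Final queue: [20, 10]


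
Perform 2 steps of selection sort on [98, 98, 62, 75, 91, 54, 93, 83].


Initial: [98, 98, 62, 75, 91, 54, 93, 83]
Step 1: min=54 at 5
  Swap: [54, 98, 62, 75, 91, 98, 93, 83]
Step 2: min=62 at 2
  Swap: [54, 62, 98, 75, 91, 98, 93, 83]

After 2 steps: [54, 62, 98, 75, 91, 98, 93, 83]


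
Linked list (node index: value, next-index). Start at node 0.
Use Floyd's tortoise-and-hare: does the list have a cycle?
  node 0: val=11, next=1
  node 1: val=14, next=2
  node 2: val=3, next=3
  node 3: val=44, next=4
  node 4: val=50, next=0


Floyd's tortoise (slow, +1) and hare (fast, +2):
  init: slow=0, fast=0
  step 1: slow=1, fast=2
  step 2: slow=2, fast=4
  step 3: slow=3, fast=1
  step 4: slow=4, fast=3
  step 5: slow=0, fast=0
  slow == fast at node 0: cycle detected

Cycle: yes


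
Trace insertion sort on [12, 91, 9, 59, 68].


Initial: [12, 91, 9, 59, 68]
Insert 91: [12, 91, 9, 59, 68]
Insert 9: [9, 12, 91, 59, 68]
Insert 59: [9, 12, 59, 91, 68]
Insert 68: [9, 12, 59, 68, 91]

Sorted: [9, 12, 59, 68, 91]


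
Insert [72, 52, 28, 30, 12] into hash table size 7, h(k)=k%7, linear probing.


Insert 72: h=2 -> slot 2
Insert 52: h=3 -> slot 3
Insert 28: h=0 -> slot 0
Insert 30: h=2, 2 probes -> slot 4
Insert 12: h=5 -> slot 5

Table: [28, None, 72, 52, 30, 12, None]


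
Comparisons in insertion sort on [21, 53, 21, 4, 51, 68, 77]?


Algorithm: insertion sort
Input: [21, 53, 21, 4, 51, 68, 77]
Sorted: [4, 21, 21, 51, 53, 68, 77]

10


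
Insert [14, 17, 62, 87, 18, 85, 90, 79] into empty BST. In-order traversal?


Insert 14: root
Insert 17: R from 14
Insert 62: R from 14 -> R from 17
Insert 87: R from 14 -> R from 17 -> R from 62
Insert 18: R from 14 -> R from 17 -> L from 62
Insert 85: R from 14 -> R from 17 -> R from 62 -> L from 87
Insert 90: R from 14 -> R from 17 -> R from 62 -> R from 87
Insert 79: R from 14 -> R from 17 -> R from 62 -> L from 87 -> L from 85

In-order: [14, 17, 18, 62, 79, 85, 87, 90]


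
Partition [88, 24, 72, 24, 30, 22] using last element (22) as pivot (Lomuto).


Pivot: 22
Place pivot at 0: [22, 24, 72, 24, 30, 88]

Partitioned: [22, 24, 72, 24, 30, 88]


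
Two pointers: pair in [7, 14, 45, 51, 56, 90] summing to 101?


lo=0(7)+hi=5(90)=97
lo=1(14)+hi=5(90)=104
lo=1(14)+hi=4(56)=70
lo=2(45)+hi=4(56)=101

Yes: 45+56=101
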